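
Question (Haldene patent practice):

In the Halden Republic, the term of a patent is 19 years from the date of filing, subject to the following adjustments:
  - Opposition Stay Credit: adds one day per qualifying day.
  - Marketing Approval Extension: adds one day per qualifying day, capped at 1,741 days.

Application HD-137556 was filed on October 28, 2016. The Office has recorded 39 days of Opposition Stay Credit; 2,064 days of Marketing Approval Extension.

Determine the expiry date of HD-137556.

Base term: filing date + 19 years → 28 October 2035.
Opposition Stay Credit: +39 days → 6 December 2035.
Marketing Approval Extension: 2064 days claimed exceeds the 1741-day cap, so +1741 days → 11 September 2040.

2040-09-11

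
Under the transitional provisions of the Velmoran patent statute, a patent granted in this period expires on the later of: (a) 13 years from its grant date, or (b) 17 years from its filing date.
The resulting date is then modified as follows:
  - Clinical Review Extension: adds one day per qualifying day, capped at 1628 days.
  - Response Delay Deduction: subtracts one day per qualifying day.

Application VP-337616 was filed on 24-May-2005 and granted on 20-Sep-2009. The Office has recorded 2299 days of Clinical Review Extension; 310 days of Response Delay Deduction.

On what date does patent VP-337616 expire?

(a) grant + 13 years → 20 September 2022.
(b) filing + 17 years → 24 May 2022.
Later of the two: 20 September 2022.
Clinical Review Extension: 2299 days claimed exceeds the 1628-day cap, so +1628 days → 6 March 2027.
Response Delay Deduction: −310 days → 30 April 2026.

2026-04-30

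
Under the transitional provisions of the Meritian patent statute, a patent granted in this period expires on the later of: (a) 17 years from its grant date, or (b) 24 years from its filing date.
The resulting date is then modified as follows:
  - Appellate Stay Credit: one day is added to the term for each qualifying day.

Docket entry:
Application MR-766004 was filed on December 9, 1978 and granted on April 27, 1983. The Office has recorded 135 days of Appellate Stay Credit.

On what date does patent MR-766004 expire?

(a) grant + 17 years → 27 April 2000.
(b) filing + 24 years → 9 December 2002.
Later of the two: 9 December 2002.
Appellate Stay Credit: +135 days → 23 April 2003.

2003-04-23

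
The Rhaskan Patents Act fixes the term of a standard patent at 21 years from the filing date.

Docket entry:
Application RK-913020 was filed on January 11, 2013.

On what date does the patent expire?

Filing date + 21 years → 11 January 2034.

January 11, 2034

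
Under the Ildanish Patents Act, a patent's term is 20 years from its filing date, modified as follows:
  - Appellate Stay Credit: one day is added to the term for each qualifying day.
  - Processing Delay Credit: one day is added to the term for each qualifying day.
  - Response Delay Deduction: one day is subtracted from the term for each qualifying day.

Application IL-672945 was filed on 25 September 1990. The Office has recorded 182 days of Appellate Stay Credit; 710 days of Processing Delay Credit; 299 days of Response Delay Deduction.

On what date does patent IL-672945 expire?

Base term: filing date + 20 years → 25 September 2010.
Appellate Stay Credit: +182 days → 26 March 2011.
Processing Delay Credit: +710 days → 5 March 2013.
Response Delay Deduction: −299 days → 10 May 2012.

2012-05-10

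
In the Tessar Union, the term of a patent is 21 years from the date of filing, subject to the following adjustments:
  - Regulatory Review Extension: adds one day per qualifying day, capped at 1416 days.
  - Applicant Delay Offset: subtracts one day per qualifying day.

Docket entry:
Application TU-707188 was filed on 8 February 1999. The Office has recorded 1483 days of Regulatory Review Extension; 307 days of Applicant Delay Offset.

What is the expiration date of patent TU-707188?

2023-02-21

Base term: filing date + 21 years → 8 February 2020.
Regulatory Review Extension: 1483 days claimed exceeds the 1416-day cap, so +1416 days → 25 December 2023.
Applicant Delay Offset: −307 days → 21 February 2023.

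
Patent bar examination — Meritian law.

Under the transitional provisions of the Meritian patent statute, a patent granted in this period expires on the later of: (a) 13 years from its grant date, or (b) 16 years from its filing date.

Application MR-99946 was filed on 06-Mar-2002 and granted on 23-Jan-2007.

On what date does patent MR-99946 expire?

2020-01-23

(a) grant + 13 years → 23 January 2020.
(b) filing + 16 years → 6 March 2018.
Later of the two: 23 January 2020.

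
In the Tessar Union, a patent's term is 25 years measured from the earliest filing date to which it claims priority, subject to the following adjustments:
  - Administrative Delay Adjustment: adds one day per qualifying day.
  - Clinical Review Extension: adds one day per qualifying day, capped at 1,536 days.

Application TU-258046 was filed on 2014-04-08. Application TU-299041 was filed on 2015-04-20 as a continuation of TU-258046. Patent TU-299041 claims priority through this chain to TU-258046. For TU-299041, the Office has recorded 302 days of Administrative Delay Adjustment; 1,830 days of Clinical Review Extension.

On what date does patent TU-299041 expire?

2044-04-19

Earliest priority filing: 8 April 2014.
Base term: 8 April 2014 + 25 years → 8 April 2039.
Administrative Delay Adjustment: +302 days → 4 February 2040.
Clinical Review Extension: 1830 days claimed exceeds the 1536-day cap, so +1536 days → 19 April 2044.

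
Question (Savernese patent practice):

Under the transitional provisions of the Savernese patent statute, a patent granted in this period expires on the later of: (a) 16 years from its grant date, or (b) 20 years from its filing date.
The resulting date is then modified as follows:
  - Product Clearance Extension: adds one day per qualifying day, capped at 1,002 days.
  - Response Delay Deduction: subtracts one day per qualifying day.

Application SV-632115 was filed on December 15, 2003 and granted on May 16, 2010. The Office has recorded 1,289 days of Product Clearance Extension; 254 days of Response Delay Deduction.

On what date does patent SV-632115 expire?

June 2, 2028

(a) grant + 16 years → 16 May 2026.
(b) filing + 20 years → 15 December 2023.
Later of the two: 16 May 2026.
Product Clearance Extension: 1289 days claimed exceeds the 1002-day cap, so +1002 days → 11 February 2029.
Response Delay Deduction: −254 days → 2 June 2028.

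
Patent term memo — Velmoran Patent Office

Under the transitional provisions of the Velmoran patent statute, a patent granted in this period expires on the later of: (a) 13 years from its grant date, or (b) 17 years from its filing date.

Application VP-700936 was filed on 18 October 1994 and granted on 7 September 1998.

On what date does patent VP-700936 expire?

2011-10-18

(a) grant + 13 years → 7 September 2011.
(b) filing + 17 years → 18 October 2011.
Later of the two: 18 October 2011.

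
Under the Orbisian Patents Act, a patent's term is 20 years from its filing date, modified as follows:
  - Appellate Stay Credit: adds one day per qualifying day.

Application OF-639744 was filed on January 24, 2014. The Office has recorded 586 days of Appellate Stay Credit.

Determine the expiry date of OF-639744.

September 2, 2035

Base term: filing date + 20 years → 24 January 2034.
Appellate Stay Credit: +586 days → 2 September 2035.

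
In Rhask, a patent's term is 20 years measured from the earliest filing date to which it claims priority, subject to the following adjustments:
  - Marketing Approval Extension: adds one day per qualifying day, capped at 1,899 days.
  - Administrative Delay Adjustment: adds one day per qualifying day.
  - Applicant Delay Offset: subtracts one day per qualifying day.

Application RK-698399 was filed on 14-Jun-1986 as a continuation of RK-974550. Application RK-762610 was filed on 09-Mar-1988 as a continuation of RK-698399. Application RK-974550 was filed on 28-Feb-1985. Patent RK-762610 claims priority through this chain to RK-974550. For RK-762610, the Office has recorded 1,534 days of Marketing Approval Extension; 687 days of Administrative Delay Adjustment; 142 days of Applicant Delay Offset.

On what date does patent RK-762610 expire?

Earliest priority filing: 28 February 1985.
Base term: 28 February 1985 + 20 years → 28 February 2005.
Marketing Approval Extension: 1534 days (within the 1899-day cap) → +1534 days → 12 May 2009.
Administrative Delay Adjustment: +687 days → 30 March 2011.
Applicant Delay Offset: −142 days → 8 November 2010.

2010-11-08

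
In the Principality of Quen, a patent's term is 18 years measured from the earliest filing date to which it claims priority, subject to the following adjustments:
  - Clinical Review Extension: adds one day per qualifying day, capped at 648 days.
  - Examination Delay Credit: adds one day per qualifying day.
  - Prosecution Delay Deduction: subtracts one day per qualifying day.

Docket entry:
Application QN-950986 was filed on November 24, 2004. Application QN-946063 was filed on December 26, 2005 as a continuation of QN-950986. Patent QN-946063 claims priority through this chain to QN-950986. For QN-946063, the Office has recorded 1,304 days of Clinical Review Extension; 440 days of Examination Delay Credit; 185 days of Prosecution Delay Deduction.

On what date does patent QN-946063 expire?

May 15, 2025

Earliest priority filing: 24 November 2004.
Base term: 24 November 2004 + 18 years → 24 November 2022.
Clinical Review Extension: 1304 days claimed exceeds the 648-day cap, so +648 days → 2 September 2024.
Examination Delay Credit: +440 days → 16 November 2025.
Prosecution Delay Deduction: −185 days → 15 May 2025.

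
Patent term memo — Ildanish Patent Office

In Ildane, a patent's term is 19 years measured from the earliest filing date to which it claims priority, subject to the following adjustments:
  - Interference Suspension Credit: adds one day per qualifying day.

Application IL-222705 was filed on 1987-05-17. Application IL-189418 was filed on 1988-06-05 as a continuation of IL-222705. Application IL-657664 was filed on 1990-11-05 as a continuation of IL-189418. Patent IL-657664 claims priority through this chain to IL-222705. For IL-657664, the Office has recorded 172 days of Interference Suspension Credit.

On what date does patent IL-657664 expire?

Earliest priority filing: 17 May 1987.
Base term: 17 May 1987 + 19 years → 17 May 2006.
Interference Suspension Credit: +172 days → 5 November 2006.

2006-11-05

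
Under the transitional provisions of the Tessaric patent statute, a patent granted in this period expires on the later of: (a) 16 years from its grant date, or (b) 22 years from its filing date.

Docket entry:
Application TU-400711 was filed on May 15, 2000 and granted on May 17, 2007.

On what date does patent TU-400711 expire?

May 17, 2023

(a) grant + 16 years → 17 May 2023.
(b) filing + 22 years → 15 May 2022.
Later of the two: 17 May 2023.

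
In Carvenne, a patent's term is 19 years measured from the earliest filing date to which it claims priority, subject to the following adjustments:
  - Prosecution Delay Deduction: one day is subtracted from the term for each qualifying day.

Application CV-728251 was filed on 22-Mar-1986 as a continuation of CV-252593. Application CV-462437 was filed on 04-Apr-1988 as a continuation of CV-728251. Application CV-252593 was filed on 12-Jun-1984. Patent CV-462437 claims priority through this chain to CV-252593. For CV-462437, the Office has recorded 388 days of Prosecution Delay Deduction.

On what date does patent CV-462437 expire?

Earliest priority filing: 12 June 1984.
Base term: 12 June 1984 + 19 years → 12 June 2003.
Prosecution Delay Deduction: −388 days → 20 May 2002.

2002-05-20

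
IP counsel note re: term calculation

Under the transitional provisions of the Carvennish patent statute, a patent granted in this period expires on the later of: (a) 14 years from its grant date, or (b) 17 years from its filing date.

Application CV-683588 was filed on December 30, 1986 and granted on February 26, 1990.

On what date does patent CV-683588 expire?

2004-02-26

(a) grant + 14 years → 26 February 2004.
(b) filing + 17 years → 30 December 2003.
Later of the two: 26 February 2004.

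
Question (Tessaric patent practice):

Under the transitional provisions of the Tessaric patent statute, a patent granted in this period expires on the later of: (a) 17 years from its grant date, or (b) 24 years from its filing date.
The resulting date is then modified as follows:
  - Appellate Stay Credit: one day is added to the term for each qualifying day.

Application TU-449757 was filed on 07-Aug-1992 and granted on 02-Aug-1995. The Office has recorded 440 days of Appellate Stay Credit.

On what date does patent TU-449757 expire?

(a) grant + 17 years → 2 August 2012.
(b) filing + 24 years → 7 August 2016.
Later of the two: 7 August 2016.
Appellate Stay Credit: +440 days → 21 October 2017.

2017-10-21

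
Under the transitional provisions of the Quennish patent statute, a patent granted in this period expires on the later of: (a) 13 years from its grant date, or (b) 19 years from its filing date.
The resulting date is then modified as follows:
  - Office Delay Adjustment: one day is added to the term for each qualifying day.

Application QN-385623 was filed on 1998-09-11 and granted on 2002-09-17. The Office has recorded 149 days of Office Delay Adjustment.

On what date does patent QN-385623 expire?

February 7, 2018

(a) grant + 13 years → 17 September 2015.
(b) filing + 19 years → 11 September 2017.
Later of the two: 11 September 2017.
Office Delay Adjustment: +149 days → 7 February 2018.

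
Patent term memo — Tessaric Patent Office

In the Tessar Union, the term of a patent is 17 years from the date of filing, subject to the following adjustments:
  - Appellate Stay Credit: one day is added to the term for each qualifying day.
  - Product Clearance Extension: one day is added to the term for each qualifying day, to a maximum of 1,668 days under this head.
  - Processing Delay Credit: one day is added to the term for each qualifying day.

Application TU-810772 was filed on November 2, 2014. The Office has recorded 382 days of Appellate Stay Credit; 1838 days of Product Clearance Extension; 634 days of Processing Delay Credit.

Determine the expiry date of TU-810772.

March 9, 2039

Base term: filing date + 17 years → 2 November 2031.
Appellate Stay Credit: +382 days → 18 November 2032.
Product Clearance Extension: 1838 days claimed exceeds the 1668-day cap, so +1668 days → 13 June 2037.
Processing Delay Credit: +634 days → 9 March 2039.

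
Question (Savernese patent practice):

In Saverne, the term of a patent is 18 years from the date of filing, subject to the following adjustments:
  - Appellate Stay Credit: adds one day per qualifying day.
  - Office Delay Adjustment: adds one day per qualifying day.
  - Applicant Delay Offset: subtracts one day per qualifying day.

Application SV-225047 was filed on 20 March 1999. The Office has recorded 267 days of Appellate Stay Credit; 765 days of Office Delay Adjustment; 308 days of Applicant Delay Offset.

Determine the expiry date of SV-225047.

Base term: filing date + 18 years → 20 March 2017.
Appellate Stay Credit: +267 days → 12 December 2017.
Office Delay Adjustment: +765 days → 16 January 2020.
Applicant Delay Offset: −308 days → 14 March 2019.

March 14, 2019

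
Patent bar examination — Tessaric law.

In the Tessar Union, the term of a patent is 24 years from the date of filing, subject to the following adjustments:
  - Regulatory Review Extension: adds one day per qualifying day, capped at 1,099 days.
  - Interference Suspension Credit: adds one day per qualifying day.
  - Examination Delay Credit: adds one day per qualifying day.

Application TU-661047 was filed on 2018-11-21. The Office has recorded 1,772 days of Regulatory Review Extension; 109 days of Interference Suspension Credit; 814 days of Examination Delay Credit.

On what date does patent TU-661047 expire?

2048-06-04

Base term: filing date + 24 years → 21 November 2042.
Regulatory Review Extension: 1772 days claimed exceeds the 1099-day cap, so +1099 days → 24 November 2045.
Interference Suspension Credit: +109 days → 13 March 2046.
Examination Delay Credit: +814 days → 4 June 2048.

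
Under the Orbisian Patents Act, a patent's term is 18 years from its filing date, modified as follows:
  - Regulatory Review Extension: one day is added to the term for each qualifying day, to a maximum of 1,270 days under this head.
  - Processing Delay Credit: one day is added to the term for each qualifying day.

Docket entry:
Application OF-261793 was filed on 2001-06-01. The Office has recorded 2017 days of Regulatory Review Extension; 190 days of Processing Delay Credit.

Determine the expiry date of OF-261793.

Base term: filing date + 18 years → 1 June 2019.
Regulatory Review Extension: 2017 days claimed exceeds the 1270-day cap, so +1270 days → 22 November 2022.
Processing Delay Credit: +190 days → 31 May 2023.

2023-05-31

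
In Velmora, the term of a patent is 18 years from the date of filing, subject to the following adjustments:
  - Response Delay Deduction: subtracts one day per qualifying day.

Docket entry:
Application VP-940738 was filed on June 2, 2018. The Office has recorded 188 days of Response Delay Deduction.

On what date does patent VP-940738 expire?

November 27, 2035

Base term: filing date + 18 years → 2 June 2036.
Response Delay Deduction: −188 days → 27 November 2035.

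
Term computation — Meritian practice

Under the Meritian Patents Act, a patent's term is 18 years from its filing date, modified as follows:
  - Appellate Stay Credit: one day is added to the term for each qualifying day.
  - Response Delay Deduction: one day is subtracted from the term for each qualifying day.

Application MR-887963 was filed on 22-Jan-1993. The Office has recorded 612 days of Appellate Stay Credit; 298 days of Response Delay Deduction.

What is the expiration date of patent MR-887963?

2011-12-02

Base term: filing date + 18 years → 22 January 2011.
Appellate Stay Credit: +612 days → 25 September 2012.
Response Delay Deduction: −298 days → 2 December 2011.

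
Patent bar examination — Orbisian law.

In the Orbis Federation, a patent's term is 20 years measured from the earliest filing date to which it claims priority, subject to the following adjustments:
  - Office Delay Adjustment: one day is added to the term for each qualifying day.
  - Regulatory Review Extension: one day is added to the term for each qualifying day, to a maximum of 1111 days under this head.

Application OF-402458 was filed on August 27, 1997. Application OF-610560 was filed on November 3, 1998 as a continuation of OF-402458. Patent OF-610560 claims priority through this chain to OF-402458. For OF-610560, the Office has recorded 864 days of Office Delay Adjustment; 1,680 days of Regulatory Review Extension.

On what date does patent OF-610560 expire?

2023-01-23

Earliest priority filing: 27 August 1997.
Base term: 27 August 1997 + 20 years → 27 August 2017.
Office Delay Adjustment: +864 days → 8 January 2020.
Regulatory Review Extension: 1680 days claimed exceeds the 1111-day cap, so +1111 days → 23 January 2023.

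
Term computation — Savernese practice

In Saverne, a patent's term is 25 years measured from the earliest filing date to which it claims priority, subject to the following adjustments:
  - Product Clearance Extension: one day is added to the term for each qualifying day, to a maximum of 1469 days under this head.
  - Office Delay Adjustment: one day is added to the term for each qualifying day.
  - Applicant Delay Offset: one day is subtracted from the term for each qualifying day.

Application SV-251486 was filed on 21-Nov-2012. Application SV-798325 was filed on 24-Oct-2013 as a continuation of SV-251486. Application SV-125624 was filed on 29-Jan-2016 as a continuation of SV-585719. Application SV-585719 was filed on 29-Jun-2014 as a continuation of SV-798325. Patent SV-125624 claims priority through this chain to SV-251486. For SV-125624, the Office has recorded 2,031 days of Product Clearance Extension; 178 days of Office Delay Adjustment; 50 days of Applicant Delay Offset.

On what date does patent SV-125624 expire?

Earliest priority filing: 21 November 2012.
Base term: 21 November 2012 + 25 years → 21 November 2037.
Product Clearance Extension: 2031 days claimed exceeds the 1469-day cap, so +1469 days → 29 November 2041.
Office Delay Adjustment: +178 days → 26 May 2042.
Applicant Delay Offset: −50 days → 6 April 2042.

2042-04-06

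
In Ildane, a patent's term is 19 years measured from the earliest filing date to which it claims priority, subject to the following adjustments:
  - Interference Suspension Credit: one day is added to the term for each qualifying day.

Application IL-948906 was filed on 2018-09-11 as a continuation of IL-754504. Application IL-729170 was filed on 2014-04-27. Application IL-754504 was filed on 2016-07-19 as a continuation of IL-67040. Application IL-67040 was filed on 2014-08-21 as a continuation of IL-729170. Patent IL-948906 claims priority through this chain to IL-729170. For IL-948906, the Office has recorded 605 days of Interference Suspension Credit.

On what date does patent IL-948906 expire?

December 23, 2034

Earliest priority filing: 27 April 2014.
Base term: 27 April 2014 + 19 years → 27 April 2033.
Interference Suspension Credit: +605 days → 23 December 2034.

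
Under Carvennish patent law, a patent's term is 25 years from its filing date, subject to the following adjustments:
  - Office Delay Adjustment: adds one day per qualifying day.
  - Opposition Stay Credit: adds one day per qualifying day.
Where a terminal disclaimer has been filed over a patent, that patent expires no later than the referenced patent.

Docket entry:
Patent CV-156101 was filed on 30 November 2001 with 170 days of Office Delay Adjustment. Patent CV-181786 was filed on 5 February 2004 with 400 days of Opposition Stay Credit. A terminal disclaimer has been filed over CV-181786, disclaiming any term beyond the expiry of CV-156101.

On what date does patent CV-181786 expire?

2027-05-19

Natural term of CV-181786:
  Base: filing + 25 years → 5 February 2029.
  Opposition Stay Credit: +400 days → 12 March 2030.
Expiry of referenced patent CV-156101:
  Base: filing + 25 years → 30 November 2026.
  Office Delay Adjustment: +170 days → 19 May 2027.
Terminal disclaimer: CV-181786 expires on the earlier of 12 March 2030 and 19 May 2027.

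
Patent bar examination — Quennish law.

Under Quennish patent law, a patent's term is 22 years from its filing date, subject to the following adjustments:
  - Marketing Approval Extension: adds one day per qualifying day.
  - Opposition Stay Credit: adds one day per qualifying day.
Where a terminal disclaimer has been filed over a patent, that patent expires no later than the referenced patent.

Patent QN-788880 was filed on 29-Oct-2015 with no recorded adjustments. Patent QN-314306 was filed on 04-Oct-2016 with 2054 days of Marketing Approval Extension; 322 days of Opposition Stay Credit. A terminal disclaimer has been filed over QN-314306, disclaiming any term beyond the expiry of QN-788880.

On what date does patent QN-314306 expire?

2037-10-29

Natural term of QN-314306:
  Base: filing + 22 years → 4 October 2038.
  Marketing Approval Extension: +2054 days → 19 May 2044.
  Opposition Stay Credit: +322 days → 6 April 2045.
Expiry of referenced patent QN-788880:
  Base: filing + 22 years → 29 October 2037.
Terminal disclaimer: QN-314306 expires on the earlier of 6 April 2045 and 29 October 2037.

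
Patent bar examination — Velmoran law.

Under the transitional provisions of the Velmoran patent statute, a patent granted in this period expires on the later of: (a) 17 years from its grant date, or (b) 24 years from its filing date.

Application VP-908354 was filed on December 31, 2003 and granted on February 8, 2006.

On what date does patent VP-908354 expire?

December 31, 2027

(a) grant + 17 years → 8 February 2023.
(b) filing + 24 years → 31 December 2027.
Later of the two: 31 December 2027.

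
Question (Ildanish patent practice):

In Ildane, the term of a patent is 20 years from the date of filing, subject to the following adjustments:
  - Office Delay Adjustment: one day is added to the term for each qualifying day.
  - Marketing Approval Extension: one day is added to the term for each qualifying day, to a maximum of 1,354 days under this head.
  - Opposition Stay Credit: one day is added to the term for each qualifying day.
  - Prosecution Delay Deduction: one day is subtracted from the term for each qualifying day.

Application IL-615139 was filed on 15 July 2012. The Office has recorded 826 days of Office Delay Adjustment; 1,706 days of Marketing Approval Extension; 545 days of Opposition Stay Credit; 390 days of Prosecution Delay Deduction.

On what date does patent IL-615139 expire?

Base term: filing date + 20 years → 15 July 2032.
Office Delay Adjustment: +826 days → 19 October 2034.
Marketing Approval Extension: 1706 days claimed exceeds the 1354-day cap, so +1354 days → 4 July 2038.
Opposition Stay Credit: +545 days → 31 December 2039.
Prosecution Delay Deduction: −390 days → 6 December 2038.

December 6, 2038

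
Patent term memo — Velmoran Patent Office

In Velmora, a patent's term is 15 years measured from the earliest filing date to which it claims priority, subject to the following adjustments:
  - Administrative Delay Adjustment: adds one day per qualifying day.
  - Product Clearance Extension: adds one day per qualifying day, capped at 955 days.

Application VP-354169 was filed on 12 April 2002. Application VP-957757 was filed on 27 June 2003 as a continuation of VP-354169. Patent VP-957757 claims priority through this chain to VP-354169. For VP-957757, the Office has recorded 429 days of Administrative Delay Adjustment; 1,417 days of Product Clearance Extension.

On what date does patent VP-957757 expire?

Earliest priority filing: 12 April 2002.
Base term: 12 April 2002 + 15 years → 12 April 2017.
Administrative Delay Adjustment: +429 days → 15 June 2018.
Product Clearance Extension: 1417 days claimed exceeds the 955-day cap, so +955 days → 25 January 2021.

January 25, 2021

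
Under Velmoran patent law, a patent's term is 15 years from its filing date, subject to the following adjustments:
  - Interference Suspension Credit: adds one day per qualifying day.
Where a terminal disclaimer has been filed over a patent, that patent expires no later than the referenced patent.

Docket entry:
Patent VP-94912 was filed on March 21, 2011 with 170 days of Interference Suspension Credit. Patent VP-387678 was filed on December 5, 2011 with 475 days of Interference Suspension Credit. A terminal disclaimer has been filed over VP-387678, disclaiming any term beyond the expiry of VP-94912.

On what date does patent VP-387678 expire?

2026-09-07

Natural term of VP-387678:
  Base: filing + 15 years → 5 December 2026.
  Interference Suspension Credit: +475 days → 24 March 2028.
Expiry of referenced patent VP-94912:
  Base: filing + 15 years → 21 March 2026.
  Interference Suspension Credit: +170 days → 7 September 2026.
Terminal disclaimer: VP-387678 expires on the earlier of 24 March 2028 and 7 September 2026.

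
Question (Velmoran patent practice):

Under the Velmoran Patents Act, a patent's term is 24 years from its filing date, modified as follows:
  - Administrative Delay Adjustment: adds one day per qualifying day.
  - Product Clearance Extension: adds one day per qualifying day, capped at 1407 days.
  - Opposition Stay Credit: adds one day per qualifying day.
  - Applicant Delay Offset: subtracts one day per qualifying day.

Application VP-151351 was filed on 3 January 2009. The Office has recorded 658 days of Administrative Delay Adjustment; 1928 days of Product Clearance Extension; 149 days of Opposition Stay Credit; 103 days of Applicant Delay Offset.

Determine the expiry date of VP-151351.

October 15, 2038

Base term: filing date + 24 years → 3 January 2033.
Administrative Delay Adjustment: +658 days → 23 October 2034.
Product Clearance Extension: 1928 days claimed exceeds the 1407-day cap, so +1407 days → 30 August 2038.
Opposition Stay Credit: +149 days → 26 January 2039.
Applicant Delay Offset: −103 days → 15 October 2038.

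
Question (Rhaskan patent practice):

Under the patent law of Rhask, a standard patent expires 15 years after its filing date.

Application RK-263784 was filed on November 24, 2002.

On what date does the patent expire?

November 24, 2017

Filing date + 15 years → 24 November 2017.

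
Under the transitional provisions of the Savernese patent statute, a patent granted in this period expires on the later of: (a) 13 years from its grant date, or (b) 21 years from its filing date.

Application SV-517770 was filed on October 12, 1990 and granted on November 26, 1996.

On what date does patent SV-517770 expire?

(a) grant + 13 years → 26 November 2009.
(b) filing + 21 years → 12 October 2011.
Later of the two: 12 October 2011.

October 12, 2011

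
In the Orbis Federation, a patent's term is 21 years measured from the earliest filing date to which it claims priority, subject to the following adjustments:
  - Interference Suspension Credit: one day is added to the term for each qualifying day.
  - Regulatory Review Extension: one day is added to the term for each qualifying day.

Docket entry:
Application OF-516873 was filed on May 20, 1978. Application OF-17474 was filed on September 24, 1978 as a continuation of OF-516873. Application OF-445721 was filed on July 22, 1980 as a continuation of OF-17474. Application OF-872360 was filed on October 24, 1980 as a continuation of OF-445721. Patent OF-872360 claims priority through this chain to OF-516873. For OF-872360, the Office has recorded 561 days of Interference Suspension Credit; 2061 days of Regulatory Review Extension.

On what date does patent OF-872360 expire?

2006-07-24

Earliest priority filing: 20 May 1978.
Base term: 20 May 1978 + 21 years → 20 May 1999.
Interference Suspension Credit: +561 days → 1 December 2000.
Regulatory Review Extension: +2061 days → 24 July 2006.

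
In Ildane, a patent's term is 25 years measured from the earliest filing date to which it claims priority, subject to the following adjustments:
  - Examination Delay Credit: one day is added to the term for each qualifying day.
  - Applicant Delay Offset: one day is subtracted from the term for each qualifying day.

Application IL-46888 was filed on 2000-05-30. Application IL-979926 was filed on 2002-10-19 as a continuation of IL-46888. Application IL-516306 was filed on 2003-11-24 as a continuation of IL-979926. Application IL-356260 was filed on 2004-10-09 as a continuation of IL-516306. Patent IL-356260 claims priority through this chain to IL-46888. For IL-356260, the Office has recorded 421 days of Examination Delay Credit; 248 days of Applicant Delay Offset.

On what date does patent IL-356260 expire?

November 19, 2025

Earliest priority filing: 30 May 2000.
Base term: 30 May 2000 + 25 years → 30 May 2025.
Examination Delay Credit: +421 days → 25 July 2026.
Applicant Delay Offset: −248 days → 19 November 2025.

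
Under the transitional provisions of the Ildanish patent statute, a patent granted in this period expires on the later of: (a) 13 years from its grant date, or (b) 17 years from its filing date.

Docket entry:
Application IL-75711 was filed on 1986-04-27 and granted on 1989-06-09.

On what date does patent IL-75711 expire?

April 27, 2003

(a) grant + 13 years → 9 June 2002.
(b) filing + 17 years → 27 April 2003.
Later of the two: 27 April 2003.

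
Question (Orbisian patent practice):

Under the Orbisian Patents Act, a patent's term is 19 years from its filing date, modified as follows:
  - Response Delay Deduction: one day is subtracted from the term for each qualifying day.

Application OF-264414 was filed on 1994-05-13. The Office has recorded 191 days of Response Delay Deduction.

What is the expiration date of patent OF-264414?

Base term: filing date + 19 years → 13 May 2013.
Response Delay Deduction: −191 days → 3 November 2012.

November 3, 2012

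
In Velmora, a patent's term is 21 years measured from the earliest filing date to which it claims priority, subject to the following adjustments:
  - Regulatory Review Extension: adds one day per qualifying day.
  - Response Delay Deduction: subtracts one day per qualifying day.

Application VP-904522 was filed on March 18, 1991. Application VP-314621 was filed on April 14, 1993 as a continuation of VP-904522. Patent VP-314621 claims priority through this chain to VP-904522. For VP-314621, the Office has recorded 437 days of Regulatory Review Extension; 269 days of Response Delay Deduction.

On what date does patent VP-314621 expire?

Earliest priority filing: 18 March 1991.
Base term: 18 March 1991 + 21 years → 18 March 2012.
Regulatory Review Extension: +437 days → 29 May 2013.
Response Delay Deduction: −269 days → 2 September 2012.

September 2, 2012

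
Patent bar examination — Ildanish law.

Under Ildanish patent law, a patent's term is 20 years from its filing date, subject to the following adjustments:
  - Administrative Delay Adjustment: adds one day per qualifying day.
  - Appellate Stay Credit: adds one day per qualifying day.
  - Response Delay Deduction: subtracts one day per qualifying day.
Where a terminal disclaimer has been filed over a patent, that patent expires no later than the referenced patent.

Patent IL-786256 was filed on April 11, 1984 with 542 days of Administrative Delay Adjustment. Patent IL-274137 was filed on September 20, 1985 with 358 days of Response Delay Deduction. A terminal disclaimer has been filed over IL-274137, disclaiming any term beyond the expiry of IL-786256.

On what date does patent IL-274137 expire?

Natural term of IL-274137:
  Base: filing + 20 years → 20 September 2005.
  Response Delay Deduction: −358 days → 27 September 2004.
Expiry of referenced patent IL-786256:
  Base: filing + 20 years → 11 April 2004.
  Administrative Delay Adjustment: +542 days → 5 October 2005.
Terminal disclaimer: IL-274137 expires on the earlier of 27 September 2004 and 5 October 2005.

2004-09-27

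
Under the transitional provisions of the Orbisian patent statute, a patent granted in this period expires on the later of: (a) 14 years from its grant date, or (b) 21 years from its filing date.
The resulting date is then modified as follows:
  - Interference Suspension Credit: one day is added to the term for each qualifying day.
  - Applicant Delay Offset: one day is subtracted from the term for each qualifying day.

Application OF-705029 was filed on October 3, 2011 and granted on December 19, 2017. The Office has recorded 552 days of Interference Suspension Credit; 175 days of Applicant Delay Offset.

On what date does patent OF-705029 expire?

(a) grant + 14 years → 19 December 2031.
(b) filing + 21 years → 3 October 2032.
Later of the two: 3 October 2032.
Interference Suspension Credit: +552 days → 8 April 2034.
Applicant Delay Offset: −175 days → 15 October 2033.

October 15, 2033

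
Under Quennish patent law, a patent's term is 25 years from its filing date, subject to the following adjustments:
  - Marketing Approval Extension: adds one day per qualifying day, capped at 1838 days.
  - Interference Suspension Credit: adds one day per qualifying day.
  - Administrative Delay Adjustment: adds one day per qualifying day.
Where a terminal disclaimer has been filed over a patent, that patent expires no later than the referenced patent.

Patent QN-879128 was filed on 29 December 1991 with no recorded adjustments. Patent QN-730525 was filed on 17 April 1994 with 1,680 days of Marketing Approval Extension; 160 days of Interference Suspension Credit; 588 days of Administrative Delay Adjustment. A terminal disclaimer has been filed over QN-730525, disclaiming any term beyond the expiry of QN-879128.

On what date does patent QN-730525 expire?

Natural term of QN-730525:
  Base: filing + 25 years → 17 April 2019.
  Marketing Approval Extension: 1680 days (within the 1838-day cap) → +1680 days → 22 November 2023.
  Interference Suspension Credit: +160 days → 30 April 2024.
  Administrative Delay Adjustment: +588 days → 9 December 2025.
Expiry of referenced patent QN-879128:
  Base: filing + 25 years → 29 December 2016.
Terminal disclaimer: QN-730525 expires on the earlier of 9 December 2025 and 29 December 2016.

2016-12-29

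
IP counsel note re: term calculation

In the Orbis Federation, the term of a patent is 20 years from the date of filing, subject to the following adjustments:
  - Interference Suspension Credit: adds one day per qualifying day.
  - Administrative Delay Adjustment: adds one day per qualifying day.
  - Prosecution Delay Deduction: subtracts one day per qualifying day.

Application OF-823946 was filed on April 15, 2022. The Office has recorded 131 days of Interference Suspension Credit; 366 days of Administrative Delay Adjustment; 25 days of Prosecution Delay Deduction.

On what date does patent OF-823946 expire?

Base term: filing date + 20 years → 15 April 2042.
Interference Suspension Credit: +131 days → 24 August 2042.
Administrative Delay Adjustment: +366 days → 25 August 2043.
Prosecution Delay Deduction: −25 days → 31 July 2043.

2043-07-31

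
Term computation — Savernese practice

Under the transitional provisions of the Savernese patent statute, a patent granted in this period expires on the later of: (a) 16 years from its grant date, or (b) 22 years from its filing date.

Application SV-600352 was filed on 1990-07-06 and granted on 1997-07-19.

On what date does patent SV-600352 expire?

2013-07-19

(a) grant + 16 years → 19 July 2013.
(b) filing + 22 years → 6 July 2012.
Later of the two: 19 July 2013.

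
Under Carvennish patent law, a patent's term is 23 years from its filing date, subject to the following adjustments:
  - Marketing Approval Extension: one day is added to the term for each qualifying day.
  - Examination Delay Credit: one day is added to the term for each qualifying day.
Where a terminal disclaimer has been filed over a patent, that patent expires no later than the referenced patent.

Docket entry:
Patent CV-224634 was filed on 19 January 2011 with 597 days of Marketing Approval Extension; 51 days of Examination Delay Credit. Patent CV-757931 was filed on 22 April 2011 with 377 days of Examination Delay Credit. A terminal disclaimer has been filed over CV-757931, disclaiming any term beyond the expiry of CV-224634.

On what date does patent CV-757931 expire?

May 4, 2035

Natural term of CV-757931:
  Base: filing + 23 years → 22 April 2034.
  Examination Delay Credit: +377 days → 4 May 2035.
Expiry of referenced patent CV-224634:
  Base: filing + 23 years → 19 January 2034.
  Marketing Approval Extension: +597 days → 8 September 2035.
  Examination Delay Credit: +51 days → 29 October 2035.
Terminal disclaimer: CV-757931 expires on the earlier of 4 May 2035 and 29 October 2035.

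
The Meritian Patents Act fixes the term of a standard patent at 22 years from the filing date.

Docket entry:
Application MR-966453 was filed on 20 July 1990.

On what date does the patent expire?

Filing date + 22 years → 20 July 2012.

2012-07-20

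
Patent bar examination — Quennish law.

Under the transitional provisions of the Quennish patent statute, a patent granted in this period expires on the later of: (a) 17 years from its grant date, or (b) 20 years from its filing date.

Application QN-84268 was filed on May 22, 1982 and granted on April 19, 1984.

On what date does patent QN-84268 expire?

May 22, 2002

(a) grant + 17 years → 19 April 2001.
(b) filing + 20 years → 22 May 2002.
Later of the two: 22 May 2002.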